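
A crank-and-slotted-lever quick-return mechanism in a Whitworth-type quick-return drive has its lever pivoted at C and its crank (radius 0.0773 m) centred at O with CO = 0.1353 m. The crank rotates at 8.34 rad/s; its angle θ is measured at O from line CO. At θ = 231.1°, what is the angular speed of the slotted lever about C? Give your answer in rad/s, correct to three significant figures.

0.443

ω = 8.34 rad/s
Crank pin A relative to C: A = (d + r cosθ, r sinθ); lever angle φ = atan2(r sinθ, d + r cosθ).
Differentiating tanφ: φ̇ = rω(d cosθ + r)/(d² + r² + 2dr cosθ).
d² + r² + 2dr cosθ = |CA|² = 0.011146 m²;  d cosθ + r = -0.0076634 m.
|ω_lever| = |0.0773·8.34·-0.0076634| / 0.011146 = 0.44325 rad/s.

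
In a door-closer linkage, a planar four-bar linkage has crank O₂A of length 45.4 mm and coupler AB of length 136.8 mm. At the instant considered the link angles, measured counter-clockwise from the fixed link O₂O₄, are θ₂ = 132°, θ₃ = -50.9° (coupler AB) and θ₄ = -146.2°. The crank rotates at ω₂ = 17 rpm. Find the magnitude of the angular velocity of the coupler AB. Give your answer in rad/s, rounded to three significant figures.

0.587

ω₂ = 1.78 rad/s (from 17 rpm).
Differentiating the loop-closure r₂e^{iθ₂}+r₃e^{iθ₃}=r₁+r₄e^{iθ₄} gives r₂ω₂e^{iθ₂}+r₃ω₃e^{iθ₃}=r₄ω₄e^{iθ₄}.
Eliminating the other unknown: ω₃ = r₂ω₂ sin(θ₄−θ₂) / [r₃ sin(θ₃−θ₄)].
Numerator sine = +0.98978; denominator sine = +0.99572.
Result = 0.0454·1.78·(+0.98978) / (0.1368·(+0.99572)) = +0.58728 rad/s; magnitude 0.58728 rad/s.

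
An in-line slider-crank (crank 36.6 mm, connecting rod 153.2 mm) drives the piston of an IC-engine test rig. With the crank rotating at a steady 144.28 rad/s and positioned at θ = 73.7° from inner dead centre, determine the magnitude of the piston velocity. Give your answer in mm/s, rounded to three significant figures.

5420

ω = 144.3 rad/s
For an in-line slider-crank, x = r cosθ + √(L² − r² sin²θ), so v = −rω sinθ·[1 + r cosθ/√(L² − r² sin²θ)].
With r = 0.0366 m, L = 0.1532 m, θ = 73.7°: √(L² − r² sin²θ) = 0.14912 m.
v = −0.0366·144.3·0.95981·[1 + 0.0366·0.28067/0.14912] = -5.4175 m/s.
|v| = 5.4175 m/s = 5417.5 mm/s.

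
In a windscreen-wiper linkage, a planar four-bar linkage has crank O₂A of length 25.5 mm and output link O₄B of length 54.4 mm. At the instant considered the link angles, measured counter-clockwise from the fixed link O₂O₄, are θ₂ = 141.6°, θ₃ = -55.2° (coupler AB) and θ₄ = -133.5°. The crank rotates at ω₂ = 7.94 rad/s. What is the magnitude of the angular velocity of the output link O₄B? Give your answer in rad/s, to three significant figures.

1.10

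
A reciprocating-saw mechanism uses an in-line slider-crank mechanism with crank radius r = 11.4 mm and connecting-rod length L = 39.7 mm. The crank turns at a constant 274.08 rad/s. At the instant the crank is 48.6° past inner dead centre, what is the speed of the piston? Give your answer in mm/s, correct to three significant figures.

ω = 274.1 rad/s
For an in-line slider-crank, x = r cosθ + √(L² − r² sin²θ), so v = −rω sinθ·[1 + r cosθ/√(L² − r² sin²θ)].
With r = 0.0114 m, L = 0.0397 m, θ = 48.6°: √(L² − r² sin²θ) = 0.038768 m.
v = −0.0114·274.1·0.75011·[1 + 0.0114·0.66131/0.038768] = -2.7995 m/s.
|v| = 2.7995 m/s = 2799.5 mm/s.

2800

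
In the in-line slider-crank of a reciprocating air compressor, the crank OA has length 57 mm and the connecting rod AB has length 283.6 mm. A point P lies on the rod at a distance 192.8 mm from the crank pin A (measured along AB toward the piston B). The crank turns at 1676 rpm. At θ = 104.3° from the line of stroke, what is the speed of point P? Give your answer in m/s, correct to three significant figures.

9.39

ω = 175.5 rad/s.  Crank-pin speed |V_A| = rω = 10.004 m/s, perpendicular to OA.
Rod angle: sinφ = −(r/L) sinθ ⇒ φ = -11.231°; ω_rod = −rω cosθ/√(L²−r²sin²θ) = +8.8831 rad/s.
V_P = V_A + ω_rod × AP, with AP = 0.1928 m along the rod.
Components: V_Px = −rω sinθ − a·ω_rod·sinφ = -9.3606 m/s;  V_Py = rω cosθ + a·ω_rod·cosφ = -0.79114 m/s.
|V_P| = √(V_Px² + V_Py²) = 9.3939 m/s.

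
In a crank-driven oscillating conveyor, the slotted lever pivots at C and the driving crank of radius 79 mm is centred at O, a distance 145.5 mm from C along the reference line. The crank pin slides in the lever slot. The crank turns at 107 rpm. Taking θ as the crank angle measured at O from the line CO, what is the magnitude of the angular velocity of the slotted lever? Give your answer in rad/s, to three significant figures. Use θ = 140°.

2.93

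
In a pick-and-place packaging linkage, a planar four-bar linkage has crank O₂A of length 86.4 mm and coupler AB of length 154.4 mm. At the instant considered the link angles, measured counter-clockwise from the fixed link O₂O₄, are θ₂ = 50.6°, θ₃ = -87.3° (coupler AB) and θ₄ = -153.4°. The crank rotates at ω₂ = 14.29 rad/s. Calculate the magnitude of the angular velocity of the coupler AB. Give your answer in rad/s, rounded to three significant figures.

ω₂ = 14.29 rad/s
Differentiating the loop-closure r₂e^{iθ₂}+r₃e^{iθ₃}=r₁+r₄e^{iθ₄} gives r₂ω₂e^{iθ₂}+r₃ω₃e^{iθ₃}=r₄ω₄e^{iθ₄}.
Eliminating the other unknown: ω₃ = r₂ω₂ sin(θ₄−θ₂) / [r₃ sin(θ₃−θ₄)].
Numerator sine = +0.40674; denominator sine = +0.91425.
Result = 0.0864·14.29·(+0.40674) / (0.1544·(+0.91425)) = +3.5575 rad/s; magnitude 3.5575 rad/s.

3.56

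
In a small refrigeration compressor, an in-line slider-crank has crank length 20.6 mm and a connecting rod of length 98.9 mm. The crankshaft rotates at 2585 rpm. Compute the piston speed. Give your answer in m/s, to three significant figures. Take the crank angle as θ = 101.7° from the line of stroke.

5.22

ω = 2π·2585/60 = 270.7 rad/s
For an in-line slider-crank, x = r cosθ + √(L² − r² sin²θ), so v = −rω sinθ·[1 + r cosθ/√(L² − r² sin²θ)].
With r = 0.0206 m, L = 0.0989 m, θ = 101.7°: √(L² − r² sin²θ) = 0.096821 m.
v = −0.0206·270.7·0.97922·[1 + 0.0206·-0.20279/0.096821] = -5.225 m/s.
|v| = 5.225 m/s.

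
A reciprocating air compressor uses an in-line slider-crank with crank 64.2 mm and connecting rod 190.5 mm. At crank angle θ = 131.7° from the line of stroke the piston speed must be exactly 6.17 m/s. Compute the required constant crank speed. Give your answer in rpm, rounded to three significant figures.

1600

For an in-line slider-crank, |v_piston| = rω|sinθ|·[1 + r cosθ/√(L² − r² sin²θ)].
With r = 0.0642 m, L = 0.1905 m, θ = 131.7°: the bracketed kinematic factor |dx/dθ| = 0.036831 m.
ω = v/|dx/dθ| = 6.17/0.036831 = 167.52 rad/s.
N = 60ω/(2π) = 1599.7 rpm.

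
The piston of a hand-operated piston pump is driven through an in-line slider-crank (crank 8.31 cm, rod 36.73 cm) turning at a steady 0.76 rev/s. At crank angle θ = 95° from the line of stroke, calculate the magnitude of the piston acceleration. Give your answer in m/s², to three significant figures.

0.598

ω = 2π·0.76 = 4.775 rad/s
x(θ) = r cosθ + √(L² − r² sin²θ); with ω constant, a = ω²·d²x/dθ².
d²x/dθ² = −r cosθ − r²(cos2θ)/√u − r⁴ sin²2θ/(4u^{3/2}),  u = L² − r² sin²θ = 0.128056 m².
Substituting r = 0.0831 m, L = 0.3673 m, θ = 95°: d²x/dθ² = +0.026239 m.
a = ω²·d²x/dθ² = (4.775)²·(+0.026239) = +0.59832 m/s²;  |a| = 0.59832 m/s².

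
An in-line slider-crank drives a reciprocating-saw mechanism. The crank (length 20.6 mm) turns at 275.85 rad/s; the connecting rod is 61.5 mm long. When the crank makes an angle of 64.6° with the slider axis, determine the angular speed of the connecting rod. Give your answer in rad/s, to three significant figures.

ω = 275.9 rad/s
The rod makes angle φ with the slider axis where L sinφ = r sinθ; differentiating, L cosφ·φ̇ = r ω cosθ.
L cosφ = √(L² − r² sin²θ) = 0.058617 m.
|ω_rod| = r ω |cosθ| / √(L² − r² sin²θ) = 0.0206·275.9·0.42894/0.058617 = 41.582 rad/s.

41.6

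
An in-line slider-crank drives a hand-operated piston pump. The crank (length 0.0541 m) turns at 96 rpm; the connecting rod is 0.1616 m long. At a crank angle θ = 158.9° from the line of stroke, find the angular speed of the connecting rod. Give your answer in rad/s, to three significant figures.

ω = 10.05 rad/s (converted from 96 rpm).
The rod makes angle φ with the slider axis where L sinφ = r sinθ; differentiating, L cosφ·φ̇ = r ω cosθ.
L cosφ = √(L² − r² sin²θ) = 0.16042 m.
|ω_rod| = r ω |cosθ| / √(L² − r² sin²θ) = 0.0541·10.05·0.93295/0.16042 = 3.163 rad/s.

3.16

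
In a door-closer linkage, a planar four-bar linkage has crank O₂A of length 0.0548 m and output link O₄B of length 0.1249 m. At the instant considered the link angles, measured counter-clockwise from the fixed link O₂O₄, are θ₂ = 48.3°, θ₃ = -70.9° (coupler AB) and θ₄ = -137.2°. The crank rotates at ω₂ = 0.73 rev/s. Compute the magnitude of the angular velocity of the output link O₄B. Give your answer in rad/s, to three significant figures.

1.92

ω₂ = 4.587 rad/s (from 0.73 rev/s).
Differentiating the loop-closure r₂e^{iθ₂}+r₃e^{iθ₃}=r₁+r₄e^{iθ₄} gives r₂ω₂e^{iθ₂}+r₃ω₃e^{iθ₃}=r₄ω₄e^{iθ₄}.
Eliminating the other unknown: ω₄ = r₂ω₂ sin(θ₂−θ₃) / [r₄ sin(θ₄−θ₃)].
Numerator sine = +0.87292; denominator sine = -0.91566.
Result = 0.0548·4.587·(+0.87292) / (0.1249·(-0.91566)) = -1.9185 rad/s; magnitude 1.9185 rad/s.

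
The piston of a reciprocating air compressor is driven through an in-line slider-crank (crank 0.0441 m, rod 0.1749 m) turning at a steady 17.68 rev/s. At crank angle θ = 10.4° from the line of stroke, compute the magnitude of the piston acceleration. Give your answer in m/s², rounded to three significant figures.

ω = 2π·17.7 = 111.1 rad/s
x(θ) = r cosθ + √(L² − r² sin²θ); with ω constant, a = ω²·d²x/dθ².
d²x/dθ² = −r cosθ − r²(cos2θ)/√u − r⁴ sin²2θ/(4u^{3/2}),  u = L² − r² sin²θ = 0.0305266 m².
Substituting r = 0.0441 m, L = 0.1749 m, θ = 10.4°: d²x/dθ² = -0.053803 m.
a = ω²·d²x/dθ² = (111.1)²·(-0.053803) = -663.95 m/s²;  |a| = 663.95 m/s².

664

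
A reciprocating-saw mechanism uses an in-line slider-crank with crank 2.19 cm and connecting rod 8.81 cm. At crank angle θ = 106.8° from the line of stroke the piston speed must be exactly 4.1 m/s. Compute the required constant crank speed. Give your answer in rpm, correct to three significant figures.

2020

For an in-line slider-crank, |v_piston| = rω|sinθ|·[1 + r cosθ/√(L² − r² sin²θ)].
With r = 0.0219 m, L = 0.0881 m, θ = 106.8°: the bracketed kinematic factor |dx/dθ| = 0.019414 m.
ω = v/|dx/dθ| = 4.1/0.019414 = 211.18 rad/s.
N = 60ω/(2π) = 2016.7 rpm.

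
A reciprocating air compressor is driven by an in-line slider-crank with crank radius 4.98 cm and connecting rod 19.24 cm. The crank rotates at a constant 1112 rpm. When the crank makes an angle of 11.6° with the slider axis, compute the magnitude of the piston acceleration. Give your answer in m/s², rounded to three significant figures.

ω = 2π·1112/60 = 116.4 rad/s
x(θ) = r cosθ + √(L² − r² sin²θ); with ω constant, a = ω²·d²x/dθ².
d²x/dθ² = −r cosθ − r²(cos2θ)/√u − r⁴ sin²2θ/(4u^{3/2}),  u = L² − r² sin²θ = 0.0369175 m².
Substituting r = 0.0498 m, L = 0.1924 m, θ = 11.6°: d²x/dθ² = -0.06068 m.
a = ω²·d²x/dθ² = (116.4)²·(-0.06068) = -822.84 m/s²;  |a| = 822.84 m/s².

823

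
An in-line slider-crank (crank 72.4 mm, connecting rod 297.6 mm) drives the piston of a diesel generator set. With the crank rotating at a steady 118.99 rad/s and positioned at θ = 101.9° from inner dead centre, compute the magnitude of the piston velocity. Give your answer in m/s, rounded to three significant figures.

ω = 119 rad/s
For an in-line slider-crank, x = r cosθ + √(L² − r² sin²θ), so v = −rω sinθ·[1 + r cosθ/√(L² − r² sin²θ)].
With r = 0.0724 m, L = 0.2976 m, θ = 101.9°: √(L² − r² sin²θ) = 0.28904 m.
v = −0.0724·119·0.97851·[1 + 0.0724·-0.20620/0.28904] = -7.9943 m/s.
|v| = 7.9943 m/s.

7.99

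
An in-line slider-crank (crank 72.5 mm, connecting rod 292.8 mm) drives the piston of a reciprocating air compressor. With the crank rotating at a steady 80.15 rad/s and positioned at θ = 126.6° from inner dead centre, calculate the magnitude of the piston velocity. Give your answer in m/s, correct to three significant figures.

ω = 80.15 rad/s
For an in-line slider-crank, x = r cosθ + √(L² − r² sin²θ), so v = −rω sinθ·[1 + r cosθ/√(L² − r² sin²θ)].
With r = 0.0725 m, L = 0.2928 m, θ = 126.6°: √(L² − r² sin²θ) = 0.28696 m.
v = −0.0725·80.15·0.80282·[1 + 0.0725·-0.59622/0.28696] = -3.9623 m/s.
|v| = 3.9623 m/s.

3.96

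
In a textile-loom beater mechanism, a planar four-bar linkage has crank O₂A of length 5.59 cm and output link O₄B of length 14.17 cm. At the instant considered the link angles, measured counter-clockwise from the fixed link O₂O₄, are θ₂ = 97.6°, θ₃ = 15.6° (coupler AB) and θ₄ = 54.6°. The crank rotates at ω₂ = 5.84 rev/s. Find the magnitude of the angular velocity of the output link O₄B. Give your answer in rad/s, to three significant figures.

22.8

ω₂ = 36.69 rad/s (from 5.84 rev/s).
Differentiating the loop-closure r₂e^{iθ₂}+r₃e^{iθ₃}=r₁+r₄e^{iθ₄} gives r₂ω₂e^{iθ₂}+r₃ω₃e^{iθ₃}=r₄ω₄e^{iθ₄}.
Eliminating the other unknown: ω₄ = r₂ω₂ sin(θ₂−θ₃) / [r₄ sin(θ₄−θ₃)].
Numerator sine = +0.99027; denominator sine = +0.62932.
Result = 0.0559·36.69·(+0.99027) / (0.1417·(+0.62932)) = +22.778 rad/s; magnitude 22.778 rad/s.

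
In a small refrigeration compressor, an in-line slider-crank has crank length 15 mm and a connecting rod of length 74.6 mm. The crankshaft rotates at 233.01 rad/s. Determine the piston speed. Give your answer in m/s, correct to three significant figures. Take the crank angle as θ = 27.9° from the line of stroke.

ω = 233 rad/s
For an in-line slider-crank, x = r cosθ + √(L² − r² sin²θ), so v = −rω sinθ·[1 + r cosθ/√(L² − r² sin²θ)].
With r = 0.015 m, L = 0.0746 m, θ = 27.9°: √(L² − r² sin²θ) = 0.074269 m.
v = −0.015·233·0.46793·[1 + 0.015·0.88377/0.074269] = -1.9274 m/s.
|v| = 1.9274 m/s.

1.93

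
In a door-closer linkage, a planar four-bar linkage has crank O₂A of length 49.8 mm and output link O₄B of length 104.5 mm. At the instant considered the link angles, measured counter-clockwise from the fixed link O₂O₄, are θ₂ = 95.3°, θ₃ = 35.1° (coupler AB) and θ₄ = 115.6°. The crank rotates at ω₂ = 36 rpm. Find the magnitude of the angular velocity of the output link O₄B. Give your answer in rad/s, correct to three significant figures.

1.58

ω₂ = 3.77 rad/s (from 36 rpm).
Differentiating the loop-closure r₂e^{iθ₂}+r₃e^{iθ₃}=r₁+r₄e^{iθ₄} gives r₂ω₂e^{iθ₂}+r₃ω₃e^{iθ₃}=r₄ω₄e^{iθ₄}.
Eliminating the other unknown: ω₄ = r₂ω₂ sin(θ₂−θ₃) / [r₄ sin(θ₄−θ₃)].
Numerator sine = +0.86777; denominator sine = +0.98629.
Result = 0.0498·3.77·(+0.86777) / (0.1045·(+0.98629)) = +1.5807 rad/s; magnitude 1.5807 rad/s.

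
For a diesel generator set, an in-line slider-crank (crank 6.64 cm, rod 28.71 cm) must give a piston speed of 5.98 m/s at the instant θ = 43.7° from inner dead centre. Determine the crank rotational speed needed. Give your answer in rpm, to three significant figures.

For an in-line slider-crank, |v_piston| = rω|sinθ|·[1 + r cosθ/√(L² − r² sin²θ)].
With r = 0.0664 m, L = 0.2871 m, θ = 43.7°: the bracketed kinematic factor |dx/dθ| = 0.053645 m.
ω = v/|dx/dθ| = 5.98/0.053645 = 111.47 rad/s.
N = 60ω/(2π) = 1064.5 rpm.

1060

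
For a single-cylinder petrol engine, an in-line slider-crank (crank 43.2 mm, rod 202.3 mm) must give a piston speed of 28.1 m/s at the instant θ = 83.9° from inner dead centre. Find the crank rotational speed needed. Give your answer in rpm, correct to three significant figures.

For an in-line slider-crank, |v_piston| = rω|sinθ|·[1 + r cosθ/√(L² − r² sin²θ)].
With r = 0.0432 m, L = 0.2023 m, θ = 83.9°: the bracketed kinematic factor |dx/dθ| = 0.043953 m.
ω = v/|dx/dθ| = 28.1/0.043953 = 639.32 rad/s.
N = 60ω/(2π) = 6105.1 rpm.

6110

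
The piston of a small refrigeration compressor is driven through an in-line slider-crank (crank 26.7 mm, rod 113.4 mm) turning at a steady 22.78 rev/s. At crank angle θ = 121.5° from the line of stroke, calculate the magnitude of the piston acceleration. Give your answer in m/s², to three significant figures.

ω = 2π·22.8 = 143.1 rad/s
x(θ) = r cosθ + √(L² − r² sin²θ); with ω constant, a = ω²·d²x/dθ².
d²x/dθ² = −r cosθ − r²(cos2θ)/√u − r⁴ sin²2θ/(4u^{3/2}),  u = L² − r² sin²θ = 0.0123413 m².
Substituting r = 0.0267 m, L = 0.1134 m, θ = 121.5°: d²x/dθ² = +0.01679 m.
a = ω²·d²x/dθ² = (143.1)²·(+0.01679) = +343.98 m/s²;  |a| = 343.98 m/s².

344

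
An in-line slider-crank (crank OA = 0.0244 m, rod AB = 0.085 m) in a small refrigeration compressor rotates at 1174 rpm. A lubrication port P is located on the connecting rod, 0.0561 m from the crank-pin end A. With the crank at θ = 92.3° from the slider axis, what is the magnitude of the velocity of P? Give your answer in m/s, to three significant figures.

ω = 122.9 rad/s.  Crank-pin speed |V_A| = rω = 2.9998 m/s, perpendicular to OA.
Rod angle: sinφ = −(r/L) sinθ ⇒ φ = -16.668°; ω_rod = −rω cosθ/√(L²−r²sin²θ) = +1.4784 rad/s.
V_P = V_A + ω_rod × AP, with AP = 0.0561 m along the rod.
Components: V_Px = −rω sinθ − a·ω_rod·sinφ = -2.9736 m/s;  V_Py = rω cosθ + a·ω_rod·cosφ = -0.040931 m/s.
|V_P| = √(V_Px² + V_Py²) = 2.9738 m/s.

2.97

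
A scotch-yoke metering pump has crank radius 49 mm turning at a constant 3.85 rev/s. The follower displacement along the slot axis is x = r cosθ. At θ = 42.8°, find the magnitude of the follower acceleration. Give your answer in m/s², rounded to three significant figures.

21.0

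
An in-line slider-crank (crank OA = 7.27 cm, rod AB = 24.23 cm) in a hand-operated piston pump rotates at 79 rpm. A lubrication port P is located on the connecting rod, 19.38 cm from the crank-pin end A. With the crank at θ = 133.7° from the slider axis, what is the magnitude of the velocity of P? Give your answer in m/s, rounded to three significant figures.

0.370

ω = 8.273 rad/s.  Crank-pin speed |V_A| = rω = 0.60144 m/s, perpendicular to OA.
Rod angle: sinφ = −(r/L) sinθ ⇒ φ = -12.528°; ω_rod = −rω cosθ/√(L²−r²sin²θ) = +1.7567 rad/s.
V_P = V_A + ω_rod × AP, with AP = 0.1938 m along the rod.
Components: V_Px = −rω sinθ − a·ω_rod·sinφ = -0.36097 m/s;  V_Py = rω cosθ + a·ω_rod·cosφ = -0.083173 m/s.
|V_P| = √(V_Px² + V_Py²) = 0.37043 m/s.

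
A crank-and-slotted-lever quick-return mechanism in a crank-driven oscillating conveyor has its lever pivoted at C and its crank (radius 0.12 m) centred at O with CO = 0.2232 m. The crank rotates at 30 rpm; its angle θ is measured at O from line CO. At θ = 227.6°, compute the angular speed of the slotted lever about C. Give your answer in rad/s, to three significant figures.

ω = 3.142 rad/s (from 30 rpm).
Crank pin A relative to C: A = (d + r cosθ, r sinθ); lever angle φ = atan2(r sinθ, d + r cosθ).
Differentiating tanφ: φ̇ = rω(d cosθ + r)/(d² + r² + 2dr cosθ).
d² + r² + 2dr cosθ = |CA|² = 0.0280972 m²;  d cosθ + r = -0.030504 m.
|ω_lever| = |0.12·3.142·-0.030504| / 0.0280972 = 0.40929 rad/s.

0.409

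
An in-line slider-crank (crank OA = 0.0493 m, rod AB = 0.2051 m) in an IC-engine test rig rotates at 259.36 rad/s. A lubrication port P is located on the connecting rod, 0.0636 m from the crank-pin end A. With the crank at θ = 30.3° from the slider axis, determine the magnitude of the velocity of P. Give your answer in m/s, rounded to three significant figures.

10.3

ω = 259.4 rad/s.  Crank-pin speed |V_A| = rω = 12.786 m/s, perpendicular to OA.
Rod angle: sinφ = −(r/L) sinθ ⇒ φ = -6.966°; ω_rod = −rω cosθ/√(L²−r²sin²θ) = -54.226 rad/s.
V_P = V_A + ω_rod × AP, with AP = 0.0636 m along the rod.
Components: V_Px = −rω sinθ − a·ω_rod·sinφ = -6.8694 m/s;  V_Py = rω cosθ + a·ω_rod·cosφ = +7.6164 m/s.
|V_P| = √(V_Px² + V_Py²) = 10.257 m/s.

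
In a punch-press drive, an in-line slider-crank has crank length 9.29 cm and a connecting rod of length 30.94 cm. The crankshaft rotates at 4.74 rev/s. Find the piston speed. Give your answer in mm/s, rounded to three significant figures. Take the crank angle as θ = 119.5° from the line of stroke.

2040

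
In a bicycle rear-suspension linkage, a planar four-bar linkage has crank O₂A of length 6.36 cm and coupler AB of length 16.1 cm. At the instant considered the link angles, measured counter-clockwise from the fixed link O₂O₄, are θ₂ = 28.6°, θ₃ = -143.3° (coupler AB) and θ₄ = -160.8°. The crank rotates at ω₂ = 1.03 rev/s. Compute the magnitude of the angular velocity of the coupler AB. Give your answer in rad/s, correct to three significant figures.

1.39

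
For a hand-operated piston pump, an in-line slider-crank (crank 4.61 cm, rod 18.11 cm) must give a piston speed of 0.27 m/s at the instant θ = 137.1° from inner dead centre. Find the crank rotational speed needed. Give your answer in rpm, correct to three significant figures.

For an in-line slider-crank, |v_piston| = rω|sinθ|·[1 + r cosθ/√(L² − r² sin²θ)].
With r = 0.0461 m, L = 0.1811 m, θ = 137.1°: the bracketed kinematic factor |dx/dθ| = 0.02544 m.
ω = v/|dx/dθ| = 0.27/0.02544 = 10.613 rad/s.
N = 60ω/(2π) = 101.35 rpm.

101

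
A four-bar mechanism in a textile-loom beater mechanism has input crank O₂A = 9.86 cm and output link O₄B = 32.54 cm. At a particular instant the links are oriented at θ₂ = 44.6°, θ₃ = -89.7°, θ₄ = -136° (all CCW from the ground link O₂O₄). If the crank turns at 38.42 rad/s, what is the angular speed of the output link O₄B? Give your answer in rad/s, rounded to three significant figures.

ω₂ = 38.42 rad/s
Differentiating the loop-closure r₂e^{iθ₂}+r₃e^{iθ₃}=r₁+r₄e^{iθ₄} gives r₂ω₂e^{iθ₂}+r₃ω₃e^{iθ₃}=r₄ω₄e^{iθ₄}.
Eliminating the other unknown: ω₄ = r₂ω₂ sin(θ₂−θ₃) / [r₄ sin(θ₄−θ₃)].
Numerator sine = +0.71569; denominator sine = -0.72297.
Result = 0.0986·38.42·(+0.71569) / (0.3254·(-0.72297)) = -11.525 rad/s; magnitude 11.525 rad/s.

11.5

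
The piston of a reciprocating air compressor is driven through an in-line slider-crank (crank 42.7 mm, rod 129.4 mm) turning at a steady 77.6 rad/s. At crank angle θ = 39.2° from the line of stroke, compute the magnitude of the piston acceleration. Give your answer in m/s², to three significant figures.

ω = 77.6 rad/s
x(θ) = r cosθ + √(L² − r² sin²θ); with ω constant, a = ω²·d²x/dθ².
d²x/dθ² = −r cosθ − r²(cos2θ)/√u − r⁴ sin²2θ/(4u^{3/2}),  u = L² − r² sin²θ = 0.016016 m².
Substituting r = 0.0427 m, L = 0.1294 m, θ = 39.2°: d²x/dθ² = -0.036381 m.
a = ω²·d²x/dθ² = (77.6)²·(-0.036381) = -219.07 m/s²;  |a| = 219.07 m/s².

219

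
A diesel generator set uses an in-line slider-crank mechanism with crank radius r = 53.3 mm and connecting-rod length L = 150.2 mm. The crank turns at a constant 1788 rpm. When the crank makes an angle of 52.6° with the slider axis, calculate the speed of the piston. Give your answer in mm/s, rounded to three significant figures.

9710

ω = 2π·1788/60 = 187.2 rad/s
For an in-line slider-crank, x = r cosθ + √(L² − r² sin²θ), so v = −rω sinθ·[1 + r cosθ/√(L² − r² sin²θ)].
With r = 0.0533 m, L = 0.1502 m, θ = 52.6°: √(L² − r² sin²θ) = 0.14411 m.
v = −0.0533·187.2·0.79441·[1 + 0.0533·0.60738/0.14411] = -9.7091 m/s.
|v| = 9.7091 m/s = 9709.1 mm/s.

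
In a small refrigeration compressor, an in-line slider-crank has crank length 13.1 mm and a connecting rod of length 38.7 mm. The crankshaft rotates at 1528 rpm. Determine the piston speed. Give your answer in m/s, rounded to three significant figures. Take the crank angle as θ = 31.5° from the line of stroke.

1.42

ω = 2π·1528/60 = 160 rad/s
For an in-line slider-crank, x = r cosθ + √(L² − r² sin²θ), so v = −rω sinθ·[1 + r cosθ/√(L² − r² sin²θ)].
With r = 0.0131 m, L = 0.0387 m, θ = 31.5°: √(L² − r² sin²θ) = 0.03809 m.
v = −0.0131·160·0.52250·[1 + 0.0131·0.85264/0.03809] = -1.4164 m/s.
|v| = 1.4164 m/s.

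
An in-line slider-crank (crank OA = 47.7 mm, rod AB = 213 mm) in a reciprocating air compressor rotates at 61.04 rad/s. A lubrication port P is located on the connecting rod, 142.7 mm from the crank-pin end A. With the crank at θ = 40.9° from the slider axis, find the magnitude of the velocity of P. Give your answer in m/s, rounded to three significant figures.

ω = 61.04 rad/s.  Crank-pin speed |V_A| = rω = 2.9116 m/s, perpendicular to OA.
Rod angle: sinφ = −(r/L) sinθ ⇒ φ = -8.431°; ω_rod = −rω cosθ/√(L²−r²sin²θ) = -10.445 rad/s.
V_P = V_A + ω_rod × AP, with AP = 0.1427 m along the rod.
Components: V_Px = −rω sinθ − a·ω_rod·sinφ = -2.1249 m/s;  V_Py = rω cosθ + a·ω_rod·cosφ = +0.72635 m/s.
|V_P| = √(V_Px² + V_Py²) = 2.2456 m/s.

2.25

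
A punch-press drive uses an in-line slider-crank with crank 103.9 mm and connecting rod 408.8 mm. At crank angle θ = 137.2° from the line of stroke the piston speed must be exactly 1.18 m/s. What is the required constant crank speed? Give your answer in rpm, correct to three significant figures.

For an in-line slider-crank, |v_piston| = rω|sinθ|·[1 + r cosθ/√(L² − r² sin²θ)].
With r = 0.1039 m, L = 0.4088 m, θ = 137.2°: the bracketed kinematic factor |dx/dθ| = 0.057229 m.
ω = v/|dx/dθ| = 1.18/0.057229 = 20.619 rad/s.
N = 60ω/(2π) = 196.9 rpm.

197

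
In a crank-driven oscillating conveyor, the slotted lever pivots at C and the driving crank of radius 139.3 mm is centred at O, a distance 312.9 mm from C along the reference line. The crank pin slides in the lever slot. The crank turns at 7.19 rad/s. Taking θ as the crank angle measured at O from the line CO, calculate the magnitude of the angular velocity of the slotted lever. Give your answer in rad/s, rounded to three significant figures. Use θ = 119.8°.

0.219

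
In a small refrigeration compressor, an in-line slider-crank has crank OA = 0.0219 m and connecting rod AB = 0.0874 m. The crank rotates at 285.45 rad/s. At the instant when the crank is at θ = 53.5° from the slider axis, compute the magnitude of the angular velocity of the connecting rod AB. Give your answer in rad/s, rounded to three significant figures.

ω = 285.4 rad/s
The rod makes angle φ with the slider axis where L sinφ = r sinθ; differentiating, L cosφ·φ̇ = r ω cosθ.
L cosφ = √(L² − r² sin²θ) = 0.085609 m.
|ω_rod| = r ω |cosθ| / √(L² − r² sin²θ) = 0.0219·285.4·0.59482/0.085609 = 43.435 rad/s.

43.4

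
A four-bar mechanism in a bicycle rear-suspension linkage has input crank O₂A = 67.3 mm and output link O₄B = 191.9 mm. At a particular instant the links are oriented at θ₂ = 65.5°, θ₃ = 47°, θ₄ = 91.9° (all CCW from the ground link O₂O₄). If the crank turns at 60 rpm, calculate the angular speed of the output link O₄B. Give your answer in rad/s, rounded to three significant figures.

0.991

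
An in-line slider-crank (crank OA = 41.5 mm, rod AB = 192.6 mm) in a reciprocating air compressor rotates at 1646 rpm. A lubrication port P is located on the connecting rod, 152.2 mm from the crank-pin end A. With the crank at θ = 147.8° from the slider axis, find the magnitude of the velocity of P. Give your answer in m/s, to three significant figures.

3.50

ω = 172.4 rad/s.  Crank-pin speed |V_A| = rω = 7.1533 m/s, perpendicular to OA.
Rod angle: sinφ = −(r/L) sinθ ⇒ φ = -6.593°; ω_rod = −rω cosθ/√(L²−r²sin²θ) = +31.637 rad/s.
V_P = V_A + ω_rod × AP, with AP = 0.1522 m along the rod.
Components: V_Px = −rω sinθ − a·ω_rod·sinφ = -3.2589 m/s;  V_Py = rω cosθ + a·ω_rod·cosφ = -1.2697 m/s.
|V_P| = √(V_Px² + V_Py²) = 3.4975 m/s.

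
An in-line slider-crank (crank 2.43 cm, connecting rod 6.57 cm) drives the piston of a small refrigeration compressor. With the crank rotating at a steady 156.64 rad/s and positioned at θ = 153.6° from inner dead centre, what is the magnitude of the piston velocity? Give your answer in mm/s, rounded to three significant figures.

ω = 156.6 rad/s
For an in-line slider-crank, x = r cosθ + √(L² − r² sin²θ), so v = −rω sinθ·[1 + r cosθ/√(L² − r² sin²θ)].
With r = 0.0243 m, L = 0.0657 m, θ = 153.6°: √(L² − r² sin²θ) = 0.064805 m.
v = −0.0243·156.6·0.44464·[1 + 0.0243·-0.89571/0.064805] = -1.124 m/s.
|v| = 1.124 m/s = 1124 mm/s.

1120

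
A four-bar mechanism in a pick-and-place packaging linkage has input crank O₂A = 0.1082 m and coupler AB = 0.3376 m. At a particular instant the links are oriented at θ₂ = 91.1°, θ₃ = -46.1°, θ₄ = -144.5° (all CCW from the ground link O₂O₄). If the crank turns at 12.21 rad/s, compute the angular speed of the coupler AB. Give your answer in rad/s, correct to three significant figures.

3.26

ω₂ = 12.21 rad/s
Differentiating the loop-closure r₂e^{iθ₂}+r₃e^{iθ₃}=r₁+r₄e^{iθ₄} gives r₂ω₂e^{iθ₂}+r₃ω₃e^{iθ₃}=r₄ω₄e^{iθ₄}.
Eliminating the other unknown: ω₃ = r₂ω₂ sin(θ₄−θ₂) / [r₃ sin(θ₃−θ₄)].
Numerator sine = +0.82511; denominator sine = +0.98927.
Result = 0.1082·12.21·(+0.82511) / (0.3376·(+0.98927)) = +3.2639 rad/s; magnitude 3.2639 rad/s.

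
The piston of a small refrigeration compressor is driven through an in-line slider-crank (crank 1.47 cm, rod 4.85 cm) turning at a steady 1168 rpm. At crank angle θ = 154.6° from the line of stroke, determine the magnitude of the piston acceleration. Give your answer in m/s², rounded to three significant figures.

155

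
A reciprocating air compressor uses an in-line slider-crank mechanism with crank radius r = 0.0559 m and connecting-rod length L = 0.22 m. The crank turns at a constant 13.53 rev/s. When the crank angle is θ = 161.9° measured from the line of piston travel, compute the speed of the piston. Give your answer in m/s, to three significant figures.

1.12

ω = 2π·13.5 = 85.01 rad/s
For an in-line slider-crank, x = r cosθ + √(L² − r² sin²θ), so v = −rω sinθ·[1 + r cosθ/√(L² − r² sin²θ)].
With r = 0.0559 m, L = 0.22 m, θ = 161.9°: √(L² − r² sin²θ) = 0.21931 m.
v = −0.0559·85.01·0.31068·[1 + 0.0559·-0.95052/0.21931] = -1.1187 m/s.
|v| = 1.1187 m/s.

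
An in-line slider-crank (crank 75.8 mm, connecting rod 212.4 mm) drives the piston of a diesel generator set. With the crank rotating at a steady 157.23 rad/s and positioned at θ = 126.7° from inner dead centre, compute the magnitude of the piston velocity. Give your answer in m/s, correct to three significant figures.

7.43

ω = 157.2 rad/s
For an in-line slider-crank, x = r cosθ + √(L² − r² sin²θ), so v = −rω sinθ·[1 + r cosθ/√(L² − r² sin²θ)].
With r = 0.0758 m, L = 0.2124 m, θ = 126.7°: √(L² − r² sin²θ) = 0.20352 m.
v = −0.0758·157.2·0.80178·[1 + 0.0758·-0.59763/0.20352] = -7.4287 m/s.
|v| = 7.4287 m/s.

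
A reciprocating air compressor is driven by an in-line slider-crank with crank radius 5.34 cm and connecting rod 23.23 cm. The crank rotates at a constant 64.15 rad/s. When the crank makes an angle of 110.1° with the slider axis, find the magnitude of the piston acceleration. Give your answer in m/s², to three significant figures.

115

ω = 64.15 rad/s
x(θ) = r cosθ + √(L² − r² sin²θ); with ω constant, a = ω²·d²x/dθ².
d²x/dθ² = −r cosθ − r²(cos2θ)/√u − r⁴ sin²2θ/(4u^{3/2}),  u = L² − r² sin²θ = 0.0514485 m².
Substituting r = 0.0534 m, L = 0.2323 m, θ = 110.1°: d²x/dθ² = +0.027881 m.
a = ω²·d²x/dθ² = (64.15)²·(+0.027881) = +114.74 m/s²;  |a| = 114.74 m/s².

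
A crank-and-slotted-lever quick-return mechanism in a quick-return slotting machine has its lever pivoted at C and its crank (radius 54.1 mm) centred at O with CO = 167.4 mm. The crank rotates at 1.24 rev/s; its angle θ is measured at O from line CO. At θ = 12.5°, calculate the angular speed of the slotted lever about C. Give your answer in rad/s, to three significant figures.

1.89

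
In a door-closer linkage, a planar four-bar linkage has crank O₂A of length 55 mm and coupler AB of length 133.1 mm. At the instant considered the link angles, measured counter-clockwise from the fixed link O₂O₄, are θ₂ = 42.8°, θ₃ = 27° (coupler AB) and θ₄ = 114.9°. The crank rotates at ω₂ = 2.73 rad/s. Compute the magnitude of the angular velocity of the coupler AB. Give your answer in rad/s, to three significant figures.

1.07

ω₂ = 2.73 rad/s
Differentiating the loop-closure r₂e^{iθ₂}+r₃e^{iθ₃}=r₁+r₄e^{iθ₄} gives r₂ω₂e^{iθ₂}+r₃ω₃e^{iθ₃}=r₄ω₄e^{iθ₄}.
Eliminating the other unknown: ω₃ = r₂ω₂ sin(θ₄−θ₂) / [r₃ sin(θ₃−θ₄)].
Numerator sine = +0.95159; denominator sine = -0.99933.
Result = 0.055·2.73·(+0.95159) / (0.1331·(-0.99933)) = -1.0742 rad/s; magnitude 1.0742 rad/s.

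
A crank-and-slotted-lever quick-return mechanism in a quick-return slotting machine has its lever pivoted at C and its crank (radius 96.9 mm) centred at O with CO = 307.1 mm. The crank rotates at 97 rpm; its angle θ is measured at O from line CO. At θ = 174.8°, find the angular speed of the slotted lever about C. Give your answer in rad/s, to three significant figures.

ω = 10.16 rad/s (from 97 rpm).
Crank pin A relative to C: A = (d + r cosθ, r sinθ); lever angle φ = atan2(r sinθ, d + r cosθ).
Differentiating tanφ: φ̇ = rω(d cosθ + r)/(d² + r² + 2dr cosθ).
d² + r² + 2dr cosθ = |CA|² = 0.044429 m²;  d cosθ + r = -0.20894 m.
|ω_lever| = |0.0969·10.16·-0.20894| / 0.044429 = 4.6288 rad/s.

4.63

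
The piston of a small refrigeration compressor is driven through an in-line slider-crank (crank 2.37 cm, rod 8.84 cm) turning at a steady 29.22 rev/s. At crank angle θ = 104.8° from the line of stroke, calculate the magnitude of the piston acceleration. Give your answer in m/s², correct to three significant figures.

ω = 2π·29.2 = 183.6 rad/s
x(θ) = r cosθ + √(L² − r² sin²θ); with ω constant, a = ω²·d²x/dθ².
d²x/dθ² = −r cosθ − r²(cos2θ)/√u − r⁴ sin²2θ/(4u^{3/2}),  u = L² − r² sin²θ = 0.00728952 m².
Substituting r = 0.0237 m, L = 0.0884 m, θ = 104.8°: d²x/dθ² = +0.011743 m.
a = ω²·d²x/dθ² = (183.6)²·(+0.011743) = +395.83 m/s²;  |a| = 395.83 m/s².

396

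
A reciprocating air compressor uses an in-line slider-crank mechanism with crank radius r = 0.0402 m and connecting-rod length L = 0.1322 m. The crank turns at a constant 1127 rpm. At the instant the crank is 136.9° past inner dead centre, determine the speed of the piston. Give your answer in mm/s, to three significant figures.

ω = 2π·1127/60 = 118 rad/s
For an in-line slider-crank, x = r cosθ + √(L² − r² sin²θ), so v = −rω sinθ·[1 + r cosθ/√(L² − r² sin²θ)].
With r = 0.0402 m, L = 0.1322 m, θ = 136.9°: √(L² − r² sin²θ) = 0.12932 m.
v = −0.0402·118·0.68327·[1 + 0.0402·-0.73016/0.12932] = -2.5059 m/s.
|v| = 2.5059 m/s = 2505.9 mm/s.

2510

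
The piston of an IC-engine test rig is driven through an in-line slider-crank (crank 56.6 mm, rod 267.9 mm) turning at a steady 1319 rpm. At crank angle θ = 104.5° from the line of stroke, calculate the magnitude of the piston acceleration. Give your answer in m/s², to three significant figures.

474

ω = 2π·1319/60 = 138.1 rad/s
x(θ) = r cosθ + √(L² − r² sin²θ); with ω constant, a = ω²·d²x/dθ².
d²x/dθ² = −r cosθ − r²(cos2θ)/√u − r⁴ sin²2θ/(4u^{3/2}),  u = L² − r² sin²θ = 0.0687677 m².
Substituting r = 0.0566 m, L = 0.2679 m, θ = 104.5°: d²x/dθ² = +0.024823 m.
a = ω²·d²x/dθ² = (138.1)²·(+0.024823) = +473.58 m/s²;  |a| = 473.58 m/s².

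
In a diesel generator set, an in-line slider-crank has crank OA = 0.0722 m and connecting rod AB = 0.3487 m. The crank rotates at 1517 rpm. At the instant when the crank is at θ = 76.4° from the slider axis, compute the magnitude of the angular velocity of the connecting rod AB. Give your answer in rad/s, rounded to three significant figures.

ω = 158.9 rad/s (converted from 1517 rpm).
The rod makes angle φ with the slider axis where L sinφ = r sinθ; differentiating, L cosφ·φ̇ = r ω cosθ.
L cosφ = √(L² − r² sin²θ) = 0.34157 m.
|ω_rod| = r ω |cosθ| / √(L² − r² sin²θ) = 0.0722·158.9·0.23514/0.34157 = 7.896 rad/s.

7.90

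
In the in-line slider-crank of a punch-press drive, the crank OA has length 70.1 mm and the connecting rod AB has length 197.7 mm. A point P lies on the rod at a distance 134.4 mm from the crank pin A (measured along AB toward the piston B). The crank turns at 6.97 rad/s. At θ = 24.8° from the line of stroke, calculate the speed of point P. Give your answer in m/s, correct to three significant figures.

0.288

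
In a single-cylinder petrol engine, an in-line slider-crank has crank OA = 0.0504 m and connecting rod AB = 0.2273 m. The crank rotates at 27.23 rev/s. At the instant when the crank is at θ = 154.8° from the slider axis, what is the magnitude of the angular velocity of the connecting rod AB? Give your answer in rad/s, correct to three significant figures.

34.5

ω = 171.1 rad/s (converted from 27.23 rev/s).
The rod makes angle φ with the slider axis where L sinφ = r sinθ; differentiating, L cosφ·φ̇ = r ω cosθ.
L cosφ = √(L² − r² sin²θ) = 0.22628 m.
|ω_rod| = r ω |cosθ| / √(L² − r² sin²θ) = 0.0504·171.1·0.90483/0.22628 = 34.48 rad/s.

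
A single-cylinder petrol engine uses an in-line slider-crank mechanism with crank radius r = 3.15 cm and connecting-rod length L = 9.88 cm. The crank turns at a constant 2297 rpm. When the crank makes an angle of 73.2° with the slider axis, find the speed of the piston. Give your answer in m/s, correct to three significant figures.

ω = 2π·2297/60 = 240.5 rad/s
For an in-line slider-crank, x = r cosθ + √(L² − r² sin²θ), so v = −rω sinθ·[1 + r cosθ/√(L² − r² sin²θ)].
With r = 0.0315 m, L = 0.0988 m, θ = 73.2°: √(L² − r² sin²θ) = 0.094086 m.
v = −0.0315·240.5·0.95732·[1 + 0.0315·0.28903/0.094086] = -7.9556 m/s.
|v| = 7.9556 m/s.

7.96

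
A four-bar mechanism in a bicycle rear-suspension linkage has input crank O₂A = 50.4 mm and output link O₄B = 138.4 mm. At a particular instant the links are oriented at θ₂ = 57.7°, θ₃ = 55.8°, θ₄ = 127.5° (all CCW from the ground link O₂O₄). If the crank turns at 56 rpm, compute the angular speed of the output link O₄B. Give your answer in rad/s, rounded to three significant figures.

ω₂ = 5.864 rad/s (from 56 rpm).
Differentiating the loop-closure r₂e^{iθ₂}+r₃e^{iθ₃}=r₁+r₄e^{iθ₄} gives r₂ω₂e^{iθ₂}+r₃ω₃e^{iθ₃}=r₄ω₄e^{iθ₄}.
Eliminating the other unknown: ω₄ = r₂ω₂ sin(θ₂−θ₃) / [r₄ sin(θ₄−θ₃)].
Numerator sine = +0.03316; denominator sine = +0.94943.
Result = 0.0504·5.864·(+0.03316) / (0.1384·(+0.94943)) = +0.074576 rad/s; magnitude 0.074576 rad/s.

0.0746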